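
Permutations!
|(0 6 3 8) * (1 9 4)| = |(0 6 3 8)(1 9 4)| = 12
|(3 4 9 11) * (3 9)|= 2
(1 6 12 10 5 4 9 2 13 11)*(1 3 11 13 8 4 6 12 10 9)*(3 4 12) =(13)(1 3 11 4)(2 8 12 9)(5 6 10) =[0, 3, 8, 11, 1, 6, 10, 7, 12, 2, 5, 4, 9, 13]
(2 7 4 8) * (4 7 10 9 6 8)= (2 10 9 6 8)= [0, 1, 10, 3, 4, 5, 8, 7, 2, 6, 9]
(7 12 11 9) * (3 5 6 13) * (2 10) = (2 10)(3 5 6 13)(7 12 11 9) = [0, 1, 10, 5, 4, 6, 13, 12, 8, 7, 2, 9, 11, 3]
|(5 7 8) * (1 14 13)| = |(1 14 13)(5 7 8)| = 3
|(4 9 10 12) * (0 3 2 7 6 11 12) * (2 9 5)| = 28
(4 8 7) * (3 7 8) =[0, 1, 2, 7, 3, 5, 6, 4, 8] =(8)(3 7 4)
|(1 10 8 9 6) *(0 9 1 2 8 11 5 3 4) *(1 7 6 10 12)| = |(0 9 10 11 5 3 4)(1 12)(2 8 7 6)| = 28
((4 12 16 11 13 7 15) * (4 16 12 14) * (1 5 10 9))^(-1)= (1 9 10 5)(4 14)(7 13 11 16 15)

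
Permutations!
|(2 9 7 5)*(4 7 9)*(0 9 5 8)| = |(0 9 5 2 4 7 8)| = 7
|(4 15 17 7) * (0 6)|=4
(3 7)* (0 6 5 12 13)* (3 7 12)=(0 6 5 3 12 13)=[6, 1, 2, 12, 4, 3, 5, 7, 8, 9, 10, 11, 13, 0]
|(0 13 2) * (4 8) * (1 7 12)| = 6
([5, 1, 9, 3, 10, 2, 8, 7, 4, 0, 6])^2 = (0 2)(4 6)(5 9)(8 10)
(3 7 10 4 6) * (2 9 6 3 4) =(2 9 6 4 3 7 10) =[0, 1, 9, 7, 3, 5, 4, 10, 8, 6, 2]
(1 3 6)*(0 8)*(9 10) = [8, 3, 2, 6, 4, 5, 1, 7, 0, 10, 9] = (0 8)(1 3 6)(9 10)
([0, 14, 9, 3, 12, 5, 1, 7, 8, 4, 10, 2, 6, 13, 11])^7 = (1 6 12 4 9 2 11 14)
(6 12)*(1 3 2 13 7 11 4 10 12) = (1 3 2 13 7 11 4 10 12 6) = [0, 3, 13, 2, 10, 5, 1, 11, 8, 9, 12, 4, 6, 7]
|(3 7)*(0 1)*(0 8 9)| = 4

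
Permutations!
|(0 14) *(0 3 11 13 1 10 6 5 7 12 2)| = 12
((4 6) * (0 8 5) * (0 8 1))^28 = ((0 1)(4 6)(5 8))^28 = (8)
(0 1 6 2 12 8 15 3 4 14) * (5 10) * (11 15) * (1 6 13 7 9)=(0 6 2 12 8 11 15 3 4 14)(1 13 7 9)(5 10)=[6, 13, 12, 4, 14, 10, 2, 9, 11, 1, 5, 15, 8, 7, 0, 3]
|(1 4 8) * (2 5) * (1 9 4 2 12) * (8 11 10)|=20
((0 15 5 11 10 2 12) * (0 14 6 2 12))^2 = ((0 15 5 11 10 12 14 6 2))^2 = (0 5 10 14 2 15 11 12 6)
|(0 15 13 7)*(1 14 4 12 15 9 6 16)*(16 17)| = 12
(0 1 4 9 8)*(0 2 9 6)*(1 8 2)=[8, 4, 9, 3, 6, 5, 0, 7, 1, 2]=(0 8 1 4 6)(2 9)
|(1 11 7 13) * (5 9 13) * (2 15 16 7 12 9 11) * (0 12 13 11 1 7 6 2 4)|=36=|(0 12 9 11 13 7 5 1 4)(2 15 16 6)|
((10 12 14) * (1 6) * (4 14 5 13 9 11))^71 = ((1 6)(4 14 10 12 5 13 9 11))^71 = (1 6)(4 11 9 13 5 12 10 14)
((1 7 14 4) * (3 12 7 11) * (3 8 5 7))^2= ((1 11 8 5 7 14 4)(3 12))^2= (1 8 7 4 11 5 14)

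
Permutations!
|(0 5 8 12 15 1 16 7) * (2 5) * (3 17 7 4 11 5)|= 40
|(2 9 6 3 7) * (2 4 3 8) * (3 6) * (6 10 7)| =15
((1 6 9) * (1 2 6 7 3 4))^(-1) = ((1 7 3 4)(2 6 9))^(-1) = (1 4 3 7)(2 9 6)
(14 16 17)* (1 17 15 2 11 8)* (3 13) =(1 17 14 16 15 2 11 8)(3 13) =[0, 17, 11, 13, 4, 5, 6, 7, 1, 9, 10, 8, 12, 3, 16, 2, 15, 14]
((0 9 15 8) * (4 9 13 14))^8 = ((0 13 14 4 9 15 8))^8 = (0 13 14 4 9 15 8)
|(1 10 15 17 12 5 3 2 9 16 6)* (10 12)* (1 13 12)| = 24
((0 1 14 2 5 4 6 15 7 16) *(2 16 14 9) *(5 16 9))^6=((0 1 5 4 6 15 7 14 9 2 16))^6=(0 7 1 14 5 9 4 2 6 16 15)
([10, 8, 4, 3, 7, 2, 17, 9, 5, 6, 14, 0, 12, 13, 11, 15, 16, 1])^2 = (0 14)(1 5 4 9 17 8 2 7 6)(10 11)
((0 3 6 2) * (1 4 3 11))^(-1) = ((0 11 1 4 3 6 2))^(-1) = (0 2 6 3 4 1 11)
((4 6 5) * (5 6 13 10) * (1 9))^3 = ((1 9)(4 13 10 5))^3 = (1 9)(4 5 10 13)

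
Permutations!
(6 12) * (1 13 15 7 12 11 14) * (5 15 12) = [0, 13, 2, 3, 4, 15, 11, 5, 8, 9, 10, 14, 6, 12, 1, 7] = (1 13 12 6 11 14)(5 15 7)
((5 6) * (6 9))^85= (5 9 6)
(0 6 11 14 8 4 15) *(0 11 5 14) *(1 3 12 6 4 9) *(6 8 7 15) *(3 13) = (0 4 6 5 14 7 15 11)(1 13 3 12 8 9) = [4, 13, 2, 12, 6, 14, 5, 15, 9, 1, 10, 0, 8, 3, 7, 11]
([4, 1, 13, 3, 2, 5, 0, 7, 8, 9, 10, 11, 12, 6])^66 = (0 4 2 13 6)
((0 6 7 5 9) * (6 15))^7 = ((0 15 6 7 5 9))^7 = (0 15 6 7 5 9)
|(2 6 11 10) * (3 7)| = 4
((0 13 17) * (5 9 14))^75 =(17)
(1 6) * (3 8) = (1 6)(3 8) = [0, 6, 2, 8, 4, 5, 1, 7, 3]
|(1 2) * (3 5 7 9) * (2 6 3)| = |(1 6 3 5 7 9 2)| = 7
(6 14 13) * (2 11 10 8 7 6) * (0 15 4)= (0 15 4)(2 11 10 8 7 6 14 13)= [15, 1, 11, 3, 0, 5, 14, 6, 7, 9, 8, 10, 12, 2, 13, 4]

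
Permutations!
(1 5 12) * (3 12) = [0, 5, 2, 12, 4, 3, 6, 7, 8, 9, 10, 11, 1] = (1 5 3 12)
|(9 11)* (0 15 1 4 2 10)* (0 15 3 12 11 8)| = |(0 3 12 11 9 8)(1 4 2 10 15)| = 30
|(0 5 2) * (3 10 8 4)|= 12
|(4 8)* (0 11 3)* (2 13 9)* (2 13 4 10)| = 12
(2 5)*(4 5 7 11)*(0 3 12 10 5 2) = (0 3 12 10 5)(2 7 11 4) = [3, 1, 7, 12, 2, 0, 6, 11, 8, 9, 5, 4, 10]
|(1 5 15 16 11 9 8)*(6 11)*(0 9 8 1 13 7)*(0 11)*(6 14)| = |(0 9 1 5 15 16 14 6)(7 11 8 13)| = 8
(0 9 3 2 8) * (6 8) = [9, 1, 6, 2, 4, 5, 8, 7, 0, 3] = (0 9 3 2 6 8)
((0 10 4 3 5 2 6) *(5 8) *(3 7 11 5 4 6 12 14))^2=((0 10 6)(2 12 14 3 8 4 7 11 5))^2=(0 6 10)(2 14 8 7 5 12 3 4 11)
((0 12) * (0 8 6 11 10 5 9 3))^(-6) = ((0 12 8 6 11 10 5 9 3))^(-6) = (0 6 5)(3 8 10)(9 12 11)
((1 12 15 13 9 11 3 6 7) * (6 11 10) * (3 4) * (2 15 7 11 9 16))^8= ((1 12 7)(2 15 13 16)(3 9 10 6 11 4))^8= (16)(1 7 12)(3 10 11)(4 9 6)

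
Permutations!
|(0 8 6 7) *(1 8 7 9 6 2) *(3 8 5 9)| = 14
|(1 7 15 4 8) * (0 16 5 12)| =20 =|(0 16 5 12)(1 7 15 4 8)|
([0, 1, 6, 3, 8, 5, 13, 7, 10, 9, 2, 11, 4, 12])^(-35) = [0, 1, 2, 3, 4, 5, 6, 7, 8, 9, 10, 11, 12, 13]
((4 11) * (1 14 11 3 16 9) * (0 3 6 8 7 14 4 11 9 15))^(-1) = (0 15 16 3)(1 9 14 7 8 6 4)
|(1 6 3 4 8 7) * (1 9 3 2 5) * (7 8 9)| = |(1 6 2 5)(3 4 9)| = 12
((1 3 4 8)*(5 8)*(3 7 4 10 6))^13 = (1 5 7 8 4)(3 10 6)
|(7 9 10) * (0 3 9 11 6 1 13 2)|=10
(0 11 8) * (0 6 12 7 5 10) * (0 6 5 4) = [11, 1, 2, 3, 0, 10, 12, 4, 5, 9, 6, 8, 7] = (0 11 8 5 10 6 12 7 4)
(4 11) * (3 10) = (3 10)(4 11) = [0, 1, 2, 10, 11, 5, 6, 7, 8, 9, 3, 4]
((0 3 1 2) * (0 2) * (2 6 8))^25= ((0 3 1)(2 6 8))^25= (0 3 1)(2 6 8)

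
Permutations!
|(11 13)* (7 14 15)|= 6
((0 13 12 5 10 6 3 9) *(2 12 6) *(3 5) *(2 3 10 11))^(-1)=(0 9 3 10 12 2 11 5 6 13)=((0 13 6 5 11 2 12 10 3 9))^(-1)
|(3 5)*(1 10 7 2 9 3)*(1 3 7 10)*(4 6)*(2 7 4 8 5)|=|(10)(2 9 4 6 8 5 3)|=7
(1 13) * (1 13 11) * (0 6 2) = (13)(0 6 2)(1 11) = [6, 11, 0, 3, 4, 5, 2, 7, 8, 9, 10, 1, 12, 13]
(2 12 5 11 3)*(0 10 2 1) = (0 10 2 12 5 11 3 1) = [10, 0, 12, 1, 4, 11, 6, 7, 8, 9, 2, 3, 5]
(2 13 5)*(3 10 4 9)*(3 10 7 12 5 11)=(2 13 11 3 7 12 5)(4 9 10)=[0, 1, 13, 7, 9, 2, 6, 12, 8, 10, 4, 3, 5, 11]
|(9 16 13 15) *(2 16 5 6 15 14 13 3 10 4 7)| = |(2 16 3 10 4 7)(5 6 15 9)(13 14)| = 12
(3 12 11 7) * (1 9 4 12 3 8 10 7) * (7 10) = (1 9 4 12 11)(7 8) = [0, 9, 2, 3, 12, 5, 6, 8, 7, 4, 10, 1, 11]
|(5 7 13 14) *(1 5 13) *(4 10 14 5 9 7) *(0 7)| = |(0 7 1 9)(4 10 14 13 5)| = 20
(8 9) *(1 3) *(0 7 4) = (0 7 4)(1 3)(8 9) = [7, 3, 2, 1, 0, 5, 6, 4, 9, 8]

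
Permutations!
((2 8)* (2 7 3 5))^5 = ((2 8 7 3 5))^5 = (8)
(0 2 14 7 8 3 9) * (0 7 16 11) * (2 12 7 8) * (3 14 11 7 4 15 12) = [3, 1, 11, 9, 15, 5, 6, 2, 14, 8, 10, 0, 4, 13, 16, 12, 7] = (0 3 9 8 14 16 7 2 11)(4 15 12)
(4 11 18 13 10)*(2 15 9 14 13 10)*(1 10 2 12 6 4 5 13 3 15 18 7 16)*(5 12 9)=[0, 10, 18, 15, 11, 13, 4, 16, 8, 14, 12, 7, 6, 9, 3, 5, 1, 17, 2]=(1 10 12 6 4 11 7 16)(2 18)(3 15 5 13 9 14)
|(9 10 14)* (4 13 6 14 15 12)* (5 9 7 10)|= 8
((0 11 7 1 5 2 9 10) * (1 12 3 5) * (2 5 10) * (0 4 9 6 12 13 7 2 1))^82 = (13)(0 2 12 10 9)(1 11 6 3 4)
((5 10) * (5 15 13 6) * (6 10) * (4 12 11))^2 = (4 11 12)(10 13 15)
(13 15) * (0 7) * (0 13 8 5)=(0 7 13 15 8 5)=[7, 1, 2, 3, 4, 0, 6, 13, 5, 9, 10, 11, 12, 15, 14, 8]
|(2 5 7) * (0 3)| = 6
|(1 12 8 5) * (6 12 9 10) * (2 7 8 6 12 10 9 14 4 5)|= 12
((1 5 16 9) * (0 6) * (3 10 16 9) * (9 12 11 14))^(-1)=(0 6)(1 9 14 11 12 5)(3 16 10)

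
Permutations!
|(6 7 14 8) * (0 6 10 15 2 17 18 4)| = |(0 6 7 14 8 10 15 2 17 18 4)| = 11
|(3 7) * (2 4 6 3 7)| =4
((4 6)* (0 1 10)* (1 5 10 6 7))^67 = (0 5 10)(1 7 4 6)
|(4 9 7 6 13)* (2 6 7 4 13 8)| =6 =|(13)(2 6 8)(4 9)|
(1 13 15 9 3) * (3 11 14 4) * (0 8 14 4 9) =(0 8 14 9 11 4 3 1 13 15) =[8, 13, 2, 1, 3, 5, 6, 7, 14, 11, 10, 4, 12, 15, 9, 0]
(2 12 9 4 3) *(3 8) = [0, 1, 12, 2, 8, 5, 6, 7, 3, 4, 10, 11, 9] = (2 12 9 4 8 3)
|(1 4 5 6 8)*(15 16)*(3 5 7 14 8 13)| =|(1 4 7 14 8)(3 5 6 13)(15 16)| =20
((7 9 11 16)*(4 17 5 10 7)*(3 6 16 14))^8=(3 9 5 16 14 7 17 6 11 10 4)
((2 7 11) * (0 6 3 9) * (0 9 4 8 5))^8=(0 3 8)(2 11 7)(4 5 6)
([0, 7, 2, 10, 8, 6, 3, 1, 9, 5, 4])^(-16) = (3 5 8 10 6 9 4)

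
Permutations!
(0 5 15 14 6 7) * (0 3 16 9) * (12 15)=[5, 1, 2, 16, 4, 12, 7, 3, 8, 0, 10, 11, 15, 13, 6, 14, 9]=(0 5 12 15 14 6 7 3 16 9)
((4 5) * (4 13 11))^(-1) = ((4 5 13 11))^(-1) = (4 11 13 5)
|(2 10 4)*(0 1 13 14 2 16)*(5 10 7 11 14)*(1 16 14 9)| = 10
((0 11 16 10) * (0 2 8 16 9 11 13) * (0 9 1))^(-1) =((0 13 9 11 1)(2 8 16 10))^(-1) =(0 1 11 9 13)(2 10 16 8)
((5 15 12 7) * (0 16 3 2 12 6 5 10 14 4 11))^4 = ((0 16 3 2 12 7 10 14 4 11)(5 15 6))^4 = (0 12 4 3 10)(2 14 16 7 11)(5 15 6)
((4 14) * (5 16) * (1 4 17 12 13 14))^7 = (1 4)(5 16)(12 17 14 13)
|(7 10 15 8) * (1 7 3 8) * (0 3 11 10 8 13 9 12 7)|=|(0 3 13 9 12 7 8 11 10 15 1)|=11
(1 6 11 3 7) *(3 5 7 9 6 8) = (1 8 3 9 6 11 5 7) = [0, 8, 2, 9, 4, 7, 11, 1, 3, 6, 10, 5]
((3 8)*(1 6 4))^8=(8)(1 4 6)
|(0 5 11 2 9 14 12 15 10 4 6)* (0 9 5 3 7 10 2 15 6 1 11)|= 20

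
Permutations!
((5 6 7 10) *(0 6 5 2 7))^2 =((0 6)(2 7 10))^2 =(2 10 7)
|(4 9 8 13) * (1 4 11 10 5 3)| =|(1 4 9 8 13 11 10 5 3)| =9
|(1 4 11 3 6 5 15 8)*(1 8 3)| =|(1 4 11)(3 6 5 15)| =12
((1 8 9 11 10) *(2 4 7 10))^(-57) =((1 8 9 11 2 4 7 10))^(-57) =(1 10 7 4 2 11 9 8)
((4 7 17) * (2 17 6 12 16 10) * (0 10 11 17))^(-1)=((0 10 2)(4 7 6 12 16 11 17))^(-1)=(0 2 10)(4 17 11 16 12 6 7)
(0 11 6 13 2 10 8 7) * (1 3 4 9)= (0 11 6 13 2 10 8 7)(1 3 4 9)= [11, 3, 10, 4, 9, 5, 13, 0, 7, 1, 8, 6, 12, 2]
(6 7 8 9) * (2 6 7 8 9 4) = (2 6 8 4)(7 9) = [0, 1, 6, 3, 2, 5, 8, 9, 4, 7]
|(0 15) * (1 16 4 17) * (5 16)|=10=|(0 15)(1 5 16 4 17)|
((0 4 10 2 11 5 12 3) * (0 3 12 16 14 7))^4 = (0 11 7 2 14 10 16 4 5)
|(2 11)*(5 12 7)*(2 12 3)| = 6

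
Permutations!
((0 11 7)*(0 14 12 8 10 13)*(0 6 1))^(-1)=((0 11 7 14 12 8 10 13 6 1))^(-1)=(0 1 6 13 10 8 12 14 7 11)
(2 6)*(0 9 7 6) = (0 9 7 6 2) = [9, 1, 0, 3, 4, 5, 2, 6, 8, 7]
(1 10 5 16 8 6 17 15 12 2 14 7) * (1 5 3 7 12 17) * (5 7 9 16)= (1 10 3 9 16 8 6)(2 14 12)(15 17)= [0, 10, 14, 9, 4, 5, 1, 7, 6, 16, 3, 11, 2, 13, 12, 17, 8, 15]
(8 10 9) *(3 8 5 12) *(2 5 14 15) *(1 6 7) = (1 6 7)(2 5 12 3 8 10 9 14 15) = [0, 6, 5, 8, 4, 12, 7, 1, 10, 14, 9, 11, 3, 13, 15, 2]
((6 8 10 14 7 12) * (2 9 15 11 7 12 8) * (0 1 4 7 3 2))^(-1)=(0 6 12 14 10 8 7 4 1)(2 3 11 15 9)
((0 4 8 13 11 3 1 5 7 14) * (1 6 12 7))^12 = (0 8 11 6 7)(3 12 14 4 13)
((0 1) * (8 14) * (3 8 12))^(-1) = (0 1)(3 12 14 8)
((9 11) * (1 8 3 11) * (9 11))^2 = ((11)(1 8 3 9))^2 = (11)(1 3)(8 9)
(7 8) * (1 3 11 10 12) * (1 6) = (1 3 11 10 12 6)(7 8) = [0, 3, 2, 11, 4, 5, 1, 8, 7, 9, 12, 10, 6]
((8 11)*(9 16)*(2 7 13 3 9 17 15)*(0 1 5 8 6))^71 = (0 6 11 8 5 1)(2 15 17 16 9 3 13 7)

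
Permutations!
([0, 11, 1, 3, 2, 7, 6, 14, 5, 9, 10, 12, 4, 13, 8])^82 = [0, 12, 11, 3, 1, 14, 6, 8, 7, 9, 10, 4, 2, 13, 5]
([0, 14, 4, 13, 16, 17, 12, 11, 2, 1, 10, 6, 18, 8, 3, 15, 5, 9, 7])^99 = (6 11 7 18 12)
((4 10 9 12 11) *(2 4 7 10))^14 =((2 4)(7 10 9 12 11))^14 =(7 11 12 9 10)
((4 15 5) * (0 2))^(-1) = (0 2)(4 5 15)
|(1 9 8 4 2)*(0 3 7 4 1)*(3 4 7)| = 3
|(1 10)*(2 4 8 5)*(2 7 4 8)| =10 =|(1 10)(2 8 5 7 4)|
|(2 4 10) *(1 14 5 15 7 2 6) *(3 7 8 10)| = |(1 14 5 15 8 10 6)(2 4 3 7)| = 28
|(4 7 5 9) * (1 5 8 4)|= |(1 5 9)(4 7 8)|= 3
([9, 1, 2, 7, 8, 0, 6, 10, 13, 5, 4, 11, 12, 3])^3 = [0, 1, 2, 4, 3, 5, 6, 8, 7, 9, 13, 11, 12, 10]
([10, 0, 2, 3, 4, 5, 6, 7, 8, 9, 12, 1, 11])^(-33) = [12, 10, 2, 3, 4, 5, 6, 7, 8, 9, 11, 0, 1]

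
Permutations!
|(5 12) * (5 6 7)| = |(5 12 6 7)| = 4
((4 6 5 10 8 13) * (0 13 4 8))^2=((0 13 8 4 6 5 10))^2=(0 8 6 10 13 4 5)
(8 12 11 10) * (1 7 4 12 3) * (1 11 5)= (1 7 4 12 5)(3 11 10 8)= [0, 7, 2, 11, 12, 1, 6, 4, 3, 9, 8, 10, 5]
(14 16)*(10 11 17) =(10 11 17)(14 16) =[0, 1, 2, 3, 4, 5, 6, 7, 8, 9, 11, 17, 12, 13, 16, 15, 14, 10]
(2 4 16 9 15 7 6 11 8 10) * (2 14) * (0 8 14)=(0 8 10)(2 4 16 9 15 7 6 11 14)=[8, 1, 4, 3, 16, 5, 11, 6, 10, 15, 0, 14, 12, 13, 2, 7, 9]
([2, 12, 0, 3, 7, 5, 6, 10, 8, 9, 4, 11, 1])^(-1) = (0 2)(1 12)(4 10 7)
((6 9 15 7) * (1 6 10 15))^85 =(1 6 9)(7 10 15)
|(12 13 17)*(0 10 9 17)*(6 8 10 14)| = |(0 14 6 8 10 9 17 12 13)| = 9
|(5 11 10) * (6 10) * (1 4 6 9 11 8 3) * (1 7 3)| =|(1 4 6 10 5 8)(3 7)(9 11)| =6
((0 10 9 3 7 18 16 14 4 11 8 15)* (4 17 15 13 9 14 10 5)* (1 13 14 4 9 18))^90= (0 4 7 17 16 9 8 13)(1 15 10 3 14 18 5 11)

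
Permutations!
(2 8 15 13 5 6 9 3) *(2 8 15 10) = [0, 1, 15, 8, 4, 6, 9, 7, 10, 3, 2, 11, 12, 5, 14, 13] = (2 15 13 5 6 9 3 8 10)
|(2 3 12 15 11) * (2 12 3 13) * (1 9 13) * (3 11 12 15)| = 4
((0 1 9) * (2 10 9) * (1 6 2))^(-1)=((0 6 2 10 9))^(-1)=(0 9 10 2 6)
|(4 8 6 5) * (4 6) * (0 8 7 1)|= 10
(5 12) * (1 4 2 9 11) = (1 4 2 9 11)(5 12) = [0, 4, 9, 3, 2, 12, 6, 7, 8, 11, 10, 1, 5]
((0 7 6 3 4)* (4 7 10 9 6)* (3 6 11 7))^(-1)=(0 4 7 11 9 10)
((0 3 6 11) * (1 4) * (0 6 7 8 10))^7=(0 7 10 3 8)(1 4)(6 11)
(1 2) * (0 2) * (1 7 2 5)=(0 5 1)(2 7)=[5, 0, 7, 3, 4, 1, 6, 2]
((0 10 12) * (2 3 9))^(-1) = ((0 10 12)(2 3 9))^(-1) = (0 12 10)(2 9 3)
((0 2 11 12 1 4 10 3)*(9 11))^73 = ((0 2 9 11 12 1 4 10 3))^73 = (0 2 9 11 12 1 4 10 3)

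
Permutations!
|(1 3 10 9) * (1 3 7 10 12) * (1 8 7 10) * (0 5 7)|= |(0 5 7 1 10 9 3 12 8)|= 9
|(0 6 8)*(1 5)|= 6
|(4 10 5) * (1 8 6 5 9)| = |(1 8 6 5 4 10 9)| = 7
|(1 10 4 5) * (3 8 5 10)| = 4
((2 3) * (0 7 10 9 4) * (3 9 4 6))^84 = (10)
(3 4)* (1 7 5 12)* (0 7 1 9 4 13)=[7, 1, 2, 13, 3, 12, 6, 5, 8, 4, 10, 11, 9, 0]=(0 7 5 12 9 4 3 13)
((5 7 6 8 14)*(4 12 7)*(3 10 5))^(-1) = (3 14 8 6 7 12 4 5 10)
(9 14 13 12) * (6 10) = (6 10)(9 14 13 12) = [0, 1, 2, 3, 4, 5, 10, 7, 8, 14, 6, 11, 9, 12, 13]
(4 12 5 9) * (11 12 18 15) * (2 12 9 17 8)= (2 12 5 17 8)(4 18 15 11 9)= [0, 1, 12, 3, 18, 17, 6, 7, 2, 4, 10, 9, 5, 13, 14, 11, 16, 8, 15]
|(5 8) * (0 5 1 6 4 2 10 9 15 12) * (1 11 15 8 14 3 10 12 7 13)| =|(0 5 14 3 10 9 8 11 15 7 13 1 6 4 2 12)| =16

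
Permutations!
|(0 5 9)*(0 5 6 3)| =6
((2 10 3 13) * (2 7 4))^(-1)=(2 4 7 13 3 10)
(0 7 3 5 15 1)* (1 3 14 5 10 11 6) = [7, 0, 2, 10, 4, 15, 1, 14, 8, 9, 11, 6, 12, 13, 5, 3] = (0 7 14 5 15 3 10 11 6 1)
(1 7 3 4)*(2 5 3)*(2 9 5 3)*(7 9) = (1 9 5 2 3 4) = [0, 9, 3, 4, 1, 2, 6, 7, 8, 5]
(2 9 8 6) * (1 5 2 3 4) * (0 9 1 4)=(0 9 8 6 3)(1 5 2)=[9, 5, 1, 0, 4, 2, 3, 7, 6, 8]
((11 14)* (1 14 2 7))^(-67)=((1 14 11 2 7))^(-67)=(1 2 14 7 11)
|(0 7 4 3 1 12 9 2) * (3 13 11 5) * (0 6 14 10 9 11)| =|(0 7 4 13)(1 12 11 5 3)(2 6 14 10 9)| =20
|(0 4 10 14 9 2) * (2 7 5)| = |(0 4 10 14 9 7 5 2)| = 8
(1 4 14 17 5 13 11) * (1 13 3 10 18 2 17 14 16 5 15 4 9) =(1 9)(2 17 15 4 16 5 3 10 18)(11 13) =[0, 9, 17, 10, 16, 3, 6, 7, 8, 1, 18, 13, 12, 11, 14, 4, 5, 15, 2]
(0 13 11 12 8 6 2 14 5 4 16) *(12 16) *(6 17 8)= (0 13 11 16)(2 14 5 4 12 6)(8 17)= [13, 1, 14, 3, 12, 4, 2, 7, 17, 9, 10, 16, 6, 11, 5, 15, 0, 8]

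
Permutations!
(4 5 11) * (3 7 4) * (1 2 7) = (1 2 7 4 5 11 3) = [0, 2, 7, 1, 5, 11, 6, 4, 8, 9, 10, 3]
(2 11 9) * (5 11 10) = (2 10 5 11 9) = [0, 1, 10, 3, 4, 11, 6, 7, 8, 2, 5, 9]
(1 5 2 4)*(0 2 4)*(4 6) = [2, 5, 0, 3, 1, 6, 4] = (0 2)(1 5 6 4)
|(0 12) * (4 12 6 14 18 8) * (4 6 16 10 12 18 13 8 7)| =|(0 16 10 12)(4 18 7)(6 14 13 8)| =12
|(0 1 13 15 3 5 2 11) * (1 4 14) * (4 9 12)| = |(0 9 12 4 14 1 13 15 3 5 2 11)| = 12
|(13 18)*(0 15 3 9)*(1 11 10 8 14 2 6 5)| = 8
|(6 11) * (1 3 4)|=|(1 3 4)(6 11)|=6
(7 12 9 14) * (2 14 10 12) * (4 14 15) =[0, 1, 15, 3, 14, 5, 6, 2, 8, 10, 12, 11, 9, 13, 7, 4] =(2 15 4 14 7)(9 10 12)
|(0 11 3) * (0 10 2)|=5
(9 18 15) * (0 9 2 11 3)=[9, 1, 11, 0, 4, 5, 6, 7, 8, 18, 10, 3, 12, 13, 14, 2, 16, 17, 15]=(0 9 18 15 2 11 3)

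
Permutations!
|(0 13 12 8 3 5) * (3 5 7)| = |(0 13 12 8 5)(3 7)| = 10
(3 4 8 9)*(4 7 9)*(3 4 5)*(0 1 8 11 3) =(0 1 8 5)(3 7 9 4 11) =[1, 8, 2, 7, 11, 0, 6, 9, 5, 4, 10, 3]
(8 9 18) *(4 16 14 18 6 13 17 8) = (4 16 14 18)(6 13 17 8 9) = [0, 1, 2, 3, 16, 5, 13, 7, 9, 6, 10, 11, 12, 17, 18, 15, 14, 8, 4]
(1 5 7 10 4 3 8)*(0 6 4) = [6, 5, 2, 8, 3, 7, 4, 10, 1, 9, 0] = (0 6 4 3 8 1 5 7 10)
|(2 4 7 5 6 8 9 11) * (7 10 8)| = 6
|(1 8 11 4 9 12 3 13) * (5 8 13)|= 14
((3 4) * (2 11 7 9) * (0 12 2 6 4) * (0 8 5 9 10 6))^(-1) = ((0 12 2 11 7 10 6 4 3 8 5 9))^(-1) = (0 9 5 8 3 4 6 10 7 11 2 12)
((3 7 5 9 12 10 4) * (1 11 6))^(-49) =((1 11 6)(3 7 5 9 12 10 4))^(-49) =(12)(1 6 11)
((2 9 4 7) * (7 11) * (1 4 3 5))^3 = ((1 4 11 7 2 9 3 5))^3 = (1 7 3 4 2 5 11 9)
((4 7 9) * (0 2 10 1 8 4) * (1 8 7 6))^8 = (0 9 7 1 6 4 8 10 2)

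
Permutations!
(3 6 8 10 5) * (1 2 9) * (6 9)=(1 2 6 8 10 5 3 9)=[0, 2, 6, 9, 4, 3, 8, 7, 10, 1, 5]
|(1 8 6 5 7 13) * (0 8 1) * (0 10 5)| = 12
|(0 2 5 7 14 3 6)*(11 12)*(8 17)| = |(0 2 5 7 14 3 6)(8 17)(11 12)| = 14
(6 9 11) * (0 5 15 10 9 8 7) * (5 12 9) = (0 12 9 11 6 8 7)(5 15 10) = [12, 1, 2, 3, 4, 15, 8, 0, 7, 11, 5, 6, 9, 13, 14, 10]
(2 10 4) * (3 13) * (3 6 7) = (2 10 4)(3 13 6 7) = [0, 1, 10, 13, 2, 5, 7, 3, 8, 9, 4, 11, 12, 6]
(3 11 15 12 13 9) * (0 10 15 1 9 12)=[10, 9, 2, 11, 4, 5, 6, 7, 8, 3, 15, 1, 13, 12, 14, 0]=(0 10 15)(1 9 3 11)(12 13)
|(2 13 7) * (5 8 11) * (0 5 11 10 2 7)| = 6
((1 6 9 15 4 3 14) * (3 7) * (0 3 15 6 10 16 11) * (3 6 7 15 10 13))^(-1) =((0 6 9 7 10 16 11)(1 13 3 14)(4 15))^(-1) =(0 11 16 10 7 9 6)(1 14 3 13)(4 15)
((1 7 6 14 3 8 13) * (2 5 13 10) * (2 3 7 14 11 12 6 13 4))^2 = ((1 14 7 13)(2 5 4)(3 8 10)(6 11 12))^2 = (1 7)(2 4 5)(3 10 8)(6 12 11)(13 14)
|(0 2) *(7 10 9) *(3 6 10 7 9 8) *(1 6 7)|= 6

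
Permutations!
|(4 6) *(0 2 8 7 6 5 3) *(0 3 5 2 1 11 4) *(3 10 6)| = |(0 1 11 4 2 8 7 3 10 6)| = 10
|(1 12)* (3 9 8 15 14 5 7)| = |(1 12)(3 9 8 15 14 5 7)| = 14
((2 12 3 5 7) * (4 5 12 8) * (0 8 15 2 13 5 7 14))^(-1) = ((0 8 4 7 13 5 14)(2 15)(3 12))^(-1) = (0 14 5 13 7 4 8)(2 15)(3 12)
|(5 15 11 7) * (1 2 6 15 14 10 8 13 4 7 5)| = |(1 2 6 15 11 5 14 10 8 13 4 7)| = 12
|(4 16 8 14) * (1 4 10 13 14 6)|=15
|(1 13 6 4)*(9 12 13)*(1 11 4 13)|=6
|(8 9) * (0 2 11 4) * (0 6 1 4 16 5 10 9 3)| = 9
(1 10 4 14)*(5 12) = (1 10 4 14)(5 12) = [0, 10, 2, 3, 14, 12, 6, 7, 8, 9, 4, 11, 5, 13, 1]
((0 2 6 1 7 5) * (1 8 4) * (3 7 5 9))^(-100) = ((0 2 6 8 4 1 5)(3 7 9))^(-100) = (0 1 8 2 5 4 6)(3 9 7)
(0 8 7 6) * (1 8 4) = (0 4 1 8 7 6) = [4, 8, 2, 3, 1, 5, 0, 6, 7]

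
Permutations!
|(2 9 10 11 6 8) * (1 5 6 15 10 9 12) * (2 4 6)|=|(1 5 2 12)(4 6 8)(10 11 15)|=12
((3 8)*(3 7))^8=((3 8 7))^8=(3 7 8)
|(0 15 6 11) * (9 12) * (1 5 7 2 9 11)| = 10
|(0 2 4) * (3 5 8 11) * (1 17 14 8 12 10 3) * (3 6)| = 15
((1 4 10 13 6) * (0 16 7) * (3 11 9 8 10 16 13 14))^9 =((0 13 6 1 4 16 7)(3 11 9 8 10 14))^9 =(0 6 4 7 13 1 16)(3 8)(9 14)(10 11)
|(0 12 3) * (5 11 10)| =|(0 12 3)(5 11 10)| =3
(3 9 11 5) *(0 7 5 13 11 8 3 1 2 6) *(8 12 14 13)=(0 7 5 1 2 6)(3 9 12 14 13 11 8)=[7, 2, 6, 9, 4, 1, 0, 5, 3, 12, 10, 8, 14, 11, 13]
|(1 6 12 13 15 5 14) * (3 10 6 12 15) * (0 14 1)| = 8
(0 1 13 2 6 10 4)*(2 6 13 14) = (0 1 14 2 13 6 10 4) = [1, 14, 13, 3, 0, 5, 10, 7, 8, 9, 4, 11, 12, 6, 2]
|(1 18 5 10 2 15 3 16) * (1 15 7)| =6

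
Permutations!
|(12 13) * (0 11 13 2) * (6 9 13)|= |(0 11 6 9 13 12 2)|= 7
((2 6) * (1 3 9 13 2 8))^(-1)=((1 3 9 13 2 6 8))^(-1)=(1 8 6 2 13 9 3)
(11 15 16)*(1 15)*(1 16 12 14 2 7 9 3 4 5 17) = (1 15 12 14 2 7 9 3 4 5 17)(11 16) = [0, 15, 7, 4, 5, 17, 6, 9, 8, 3, 10, 16, 14, 13, 2, 12, 11, 1]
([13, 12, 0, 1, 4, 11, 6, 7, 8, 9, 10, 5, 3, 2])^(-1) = [2, 3, 13, 12, 4, 11, 6, 7, 8, 9, 10, 5, 1, 0]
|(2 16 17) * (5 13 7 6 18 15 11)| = 21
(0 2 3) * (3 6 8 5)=[2, 1, 6, 0, 4, 3, 8, 7, 5]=(0 2 6 8 5 3)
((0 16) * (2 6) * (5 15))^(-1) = (0 16)(2 6)(5 15)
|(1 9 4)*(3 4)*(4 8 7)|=6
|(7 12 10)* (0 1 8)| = |(0 1 8)(7 12 10)| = 3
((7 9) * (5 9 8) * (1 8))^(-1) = ((1 8 5 9 7))^(-1) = (1 7 9 5 8)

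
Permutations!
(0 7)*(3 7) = [3, 1, 2, 7, 4, 5, 6, 0] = (0 3 7)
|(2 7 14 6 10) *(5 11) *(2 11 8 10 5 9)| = 9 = |(2 7 14 6 5 8 10 11 9)|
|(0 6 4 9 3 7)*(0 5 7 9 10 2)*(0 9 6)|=|(2 9 3 6 4 10)(5 7)|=6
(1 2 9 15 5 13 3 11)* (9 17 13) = (1 2 17 13 3 11)(5 9 15) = [0, 2, 17, 11, 4, 9, 6, 7, 8, 15, 10, 1, 12, 3, 14, 5, 16, 13]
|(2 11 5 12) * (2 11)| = 3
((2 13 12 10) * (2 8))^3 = (2 10 13 8 12)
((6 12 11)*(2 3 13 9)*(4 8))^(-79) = (2 3 13 9)(4 8)(6 11 12)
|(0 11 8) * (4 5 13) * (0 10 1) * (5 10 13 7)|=|(0 11 8 13 4 10 1)(5 7)|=14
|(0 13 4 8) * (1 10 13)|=|(0 1 10 13 4 8)|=6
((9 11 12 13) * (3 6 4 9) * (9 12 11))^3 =(3 12 6 13 4) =((3 6 4 12 13))^3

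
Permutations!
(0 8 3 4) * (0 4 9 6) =(0 8 3 9 6) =[8, 1, 2, 9, 4, 5, 0, 7, 3, 6]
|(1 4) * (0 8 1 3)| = 5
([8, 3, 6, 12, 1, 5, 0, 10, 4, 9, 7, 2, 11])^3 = [1, 11, 8, 2, 12, 5, 4, 10, 3, 9, 7, 0, 6]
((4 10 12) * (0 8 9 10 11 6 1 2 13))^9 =(0 2 6 4 10 8 13 1 11 12 9)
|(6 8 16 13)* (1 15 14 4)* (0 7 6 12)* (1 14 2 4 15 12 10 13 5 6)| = |(0 7 1 12)(2 4 14 15)(5 6 8 16)(10 13)| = 4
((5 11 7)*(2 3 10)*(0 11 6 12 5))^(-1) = (0 7 11)(2 10 3)(5 12 6)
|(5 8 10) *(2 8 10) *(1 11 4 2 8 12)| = |(1 11 4 2 12)(5 10)| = 10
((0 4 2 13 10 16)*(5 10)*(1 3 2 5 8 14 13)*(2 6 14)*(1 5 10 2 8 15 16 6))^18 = ((0 4 10 6 14 13 15 16)(1 3)(2 5))^18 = (0 10 14 15)(4 6 13 16)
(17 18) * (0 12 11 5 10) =[12, 1, 2, 3, 4, 10, 6, 7, 8, 9, 0, 5, 11, 13, 14, 15, 16, 18, 17] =(0 12 11 5 10)(17 18)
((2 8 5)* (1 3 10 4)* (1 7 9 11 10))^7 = (1 3)(2 8 5)(4 9 10 7 11)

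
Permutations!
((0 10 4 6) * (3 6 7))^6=(10)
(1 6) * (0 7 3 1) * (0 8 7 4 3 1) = [4, 6, 2, 0, 3, 5, 8, 1, 7] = (0 4 3)(1 6 8 7)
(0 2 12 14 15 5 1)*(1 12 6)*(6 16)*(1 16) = [2, 0, 1, 3, 4, 12, 16, 7, 8, 9, 10, 11, 14, 13, 15, 5, 6] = (0 2 1)(5 12 14 15)(6 16)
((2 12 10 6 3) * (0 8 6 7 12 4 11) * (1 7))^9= (0 6 2 11 8 3 4)(1 7 12 10)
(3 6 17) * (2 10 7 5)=(2 10 7 5)(3 6 17)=[0, 1, 10, 6, 4, 2, 17, 5, 8, 9, 7, 11, 12, 13, 14, 15, 16, 3]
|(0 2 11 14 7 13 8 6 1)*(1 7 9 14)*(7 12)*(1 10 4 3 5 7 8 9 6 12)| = |(0 2 11 10 4 3 5 7 13 9 14 6 1)(8 12)| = 26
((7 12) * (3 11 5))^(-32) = ((3 11 5)(7 12))^(-32) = (12)(3 11 5)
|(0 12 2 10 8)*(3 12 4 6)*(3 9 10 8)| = 9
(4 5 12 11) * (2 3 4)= (2 3 4 5 12 11)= [0, 1, 3, 4, 5, 12, 6, 7, 8, 9, 10, 2, 11]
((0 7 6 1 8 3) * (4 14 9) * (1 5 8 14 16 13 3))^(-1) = ((0 7 6 5 8 1 14 9 4 16 13 3))^(-1) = (0 3 13 16 4 9 14 1 8 5 6 7)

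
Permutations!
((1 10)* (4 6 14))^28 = (4 6 14)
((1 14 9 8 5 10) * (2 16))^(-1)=(1 10 5 8 9 14)(2 16)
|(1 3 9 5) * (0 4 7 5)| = 7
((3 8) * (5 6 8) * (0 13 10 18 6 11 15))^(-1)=(0 15 11 5 3 8 6 18 10 13)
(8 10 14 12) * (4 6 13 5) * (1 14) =[0, 14, 2, 3, 6, 4, 13, 7, 10, 9, 1, 11, 8, 5, 12] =(1 14 12 8 10)(4 6 13 5)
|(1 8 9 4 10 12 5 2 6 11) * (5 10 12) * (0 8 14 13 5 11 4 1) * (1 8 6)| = 30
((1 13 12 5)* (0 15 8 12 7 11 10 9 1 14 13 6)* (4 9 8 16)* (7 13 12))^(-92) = (0 6 1 9 4 16 15)(5 14 12)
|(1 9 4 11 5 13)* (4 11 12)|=10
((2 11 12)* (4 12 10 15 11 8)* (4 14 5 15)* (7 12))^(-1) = ((2 8 14 5 15 11 10 4 7 12))^(-1) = (2 12 7 4 10 11 15 5 14 8)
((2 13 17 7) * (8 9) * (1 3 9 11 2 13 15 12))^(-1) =((1 3 9 8 11 2 15 12)(7 13 17))^(-1) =(1 12 15 2 11 8 9 3)(7 17 13)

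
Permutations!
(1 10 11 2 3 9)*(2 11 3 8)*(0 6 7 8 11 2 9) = (0 6 7 8 9 1 10 3)(2 11) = [6, 10, 11, 0, 4, 5, 7, 8, 9, 1, 3, 2]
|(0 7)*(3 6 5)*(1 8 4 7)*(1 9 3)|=9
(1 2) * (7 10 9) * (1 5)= (1 2 5)(7 10 9)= [0, 2, 5, 3, 4, 1, 6, 10, 8, 7, 9]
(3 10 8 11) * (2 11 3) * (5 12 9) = (2 11)(3 10 8)(5 12 9) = [0, 1, 11, 10, 4, 12, 6, 7, 3, 5, 8, 2, 9]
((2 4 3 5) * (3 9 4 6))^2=((2 6 3 5)(4 9))^2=(9)(2 3)(5 6)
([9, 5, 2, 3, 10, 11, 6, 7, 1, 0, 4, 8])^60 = [0, 1, 2, 3, 4, 5, 6, 7, 8, 9, 10, 11]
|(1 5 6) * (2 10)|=6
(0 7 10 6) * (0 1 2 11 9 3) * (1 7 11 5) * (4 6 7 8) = (0 11 9 3)(1 2 5)(4 6 8)(7 10) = [11, 2, 5, 0, 6, 1, 8, 10, 4, 3, 7, 9]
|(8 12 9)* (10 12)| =4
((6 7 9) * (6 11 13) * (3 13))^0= ((3 13 6 7 9 11))^0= (13)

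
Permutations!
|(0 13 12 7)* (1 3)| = 4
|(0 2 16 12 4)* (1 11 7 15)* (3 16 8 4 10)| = |(0 2 8 4)(1 11 7 15)(3 16 12 10)| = 4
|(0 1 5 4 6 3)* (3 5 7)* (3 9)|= 15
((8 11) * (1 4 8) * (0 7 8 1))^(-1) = ((0 7 8 11)(1 4))^(-1) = (0 11 8 7)(1 4)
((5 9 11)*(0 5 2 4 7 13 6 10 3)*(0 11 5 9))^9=(2 4 7 13 6 10 3 11)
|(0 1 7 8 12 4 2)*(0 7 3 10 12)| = 9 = |(0 1 3 10 12 4 2 7 8)|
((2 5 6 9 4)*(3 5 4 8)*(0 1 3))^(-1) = ((0 1 3 5 6 9 8)(2 4))^(-1) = (0 8 9 6 5 3 1)(2 4)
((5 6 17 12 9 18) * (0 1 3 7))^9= (0 1 3 7)(5 12)(6 9)(17 18)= ((0 1 3 7)(5 6 17 12 9 18))^9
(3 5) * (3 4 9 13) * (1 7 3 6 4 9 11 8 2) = [0, 7, 1, 5, 11, 9, 4, 3, 2, 13, 10, 8, 12, 6] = (1 7 3 5 9 13 6 4 11 8 2)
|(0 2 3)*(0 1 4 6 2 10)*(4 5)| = |(0 10)(1 5 4 6 2 3)| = 6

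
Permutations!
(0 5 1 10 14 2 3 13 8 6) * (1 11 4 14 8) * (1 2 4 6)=[5, 10, 3, 13, 14, 11, 0, 7, 1, 9, 8, 6, 12, 2, 4]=(0 5 11 6)(1 10 8)(2 3 13)(4 14)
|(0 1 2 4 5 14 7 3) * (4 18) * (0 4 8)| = 5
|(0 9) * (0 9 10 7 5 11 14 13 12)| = 8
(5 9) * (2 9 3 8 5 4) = (2 9 4)(3 8 5) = [0, 1, 9, 8, 2, 3, 6, 7, 5, 4]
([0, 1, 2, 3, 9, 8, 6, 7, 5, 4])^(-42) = (9)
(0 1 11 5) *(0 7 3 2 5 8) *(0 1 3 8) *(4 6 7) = [3, 11, 5, 2, 6, 4, 7, 8, 1, 9, 10, 0] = (0 3 2 5 4 6 7 8 1 11)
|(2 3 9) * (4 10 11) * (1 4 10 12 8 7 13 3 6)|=10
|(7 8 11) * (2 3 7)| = |(2 3 7 8 11)| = 5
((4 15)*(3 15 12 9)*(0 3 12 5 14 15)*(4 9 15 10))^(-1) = (0 3)(4 10 14 5)(9 15 12)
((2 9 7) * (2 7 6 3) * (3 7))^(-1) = (2 3 7 6 9)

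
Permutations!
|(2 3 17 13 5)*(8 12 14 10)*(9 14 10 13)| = 21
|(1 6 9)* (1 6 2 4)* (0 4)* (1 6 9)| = 5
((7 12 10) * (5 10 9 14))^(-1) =(5 14 9 12 7 10)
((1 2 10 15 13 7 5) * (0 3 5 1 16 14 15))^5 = (0 15 10 14 2 16 1 5 7 3 13)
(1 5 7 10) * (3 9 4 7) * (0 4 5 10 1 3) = (0 4 7 1 10 3 9 5) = [4, 10, 2, 9, 7, 0, 6, 1, 8, 5, 3]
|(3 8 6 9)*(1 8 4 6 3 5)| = |(1 8 3 4 6 9 5)| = 7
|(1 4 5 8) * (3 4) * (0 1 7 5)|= |(0 1 3 4)(5 8 7)|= 12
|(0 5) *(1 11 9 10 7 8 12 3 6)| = |(0 5)(1 11 9 10 7 8 12 3 6)| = 18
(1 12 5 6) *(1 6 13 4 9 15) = (1 12 5 13 4 9 15) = [0, 12, 2, 3, 9, 13, 6, 7, 8, 15, 10, 11, 5, 4, 14, 1]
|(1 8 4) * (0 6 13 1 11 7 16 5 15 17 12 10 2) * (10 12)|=|(0 6 13 1 8 4 11 7 16 5 15 17 10 2)|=14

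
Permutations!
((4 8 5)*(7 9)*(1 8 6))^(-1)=((1 8 5 4 6)(7 9))^(-1)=(1 6 4 5 8)(7 9)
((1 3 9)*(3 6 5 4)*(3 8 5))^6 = ((1 6 3 9)(4 8 5))^6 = (1 3)(6 9)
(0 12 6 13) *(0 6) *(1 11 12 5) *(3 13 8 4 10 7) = (0 5 1 11 12)(3 13 6 8 4 10 7) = [5, 11, 2, 13, 10, 1, 8, 3, 4, 9, 7, 12, 0, 6]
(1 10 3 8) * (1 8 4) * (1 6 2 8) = (1 10 3 4 6 2 8) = [0, 10, 8, 4, 6, 5, 2, 7, 1, 9, 3]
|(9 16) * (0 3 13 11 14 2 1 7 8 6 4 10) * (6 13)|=|(0 3 6 4 10)(1 7 8 13 11 14 2)(9 16)|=70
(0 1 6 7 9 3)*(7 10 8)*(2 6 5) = (0 1 5 2 6 10 8 7 9 3) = [1, 5, 6, 0, 4, 2, 10, 9, 7, 3, 8]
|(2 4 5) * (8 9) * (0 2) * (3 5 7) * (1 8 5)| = 9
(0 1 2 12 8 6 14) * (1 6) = [6, 2, 12, 3, 4, 5, 14, 7, 1, 9, 10, 11, 8, 13, 0] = (0 6 14)(1 2 12 8)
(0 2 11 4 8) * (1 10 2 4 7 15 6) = [4, 10, 11, 3, 8, 5, 1, 15, 0, 9, 2, 7, 12, 13, 14, 6] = (0 4 8)(1 10 2 11 7 15 6)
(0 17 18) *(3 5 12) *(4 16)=(0 17 18)(3 5 12)(4 16)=[17, 1, 2, 5, 16, 12, 6, 7, 8, 9, 10, 11, 3, 13, 14, 15, 4, 18, 0]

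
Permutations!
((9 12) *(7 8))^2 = (12)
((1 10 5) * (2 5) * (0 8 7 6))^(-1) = (0 6 7 8)(1 5 2 10)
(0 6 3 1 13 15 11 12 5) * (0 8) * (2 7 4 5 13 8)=(0 6 3 1 8)(2 7 4 5)(11 12 13 15)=[6, 8, 7, 1, 5, 2, 3, 4, 0, 9, 10, 12, 13, 15, 14, 11]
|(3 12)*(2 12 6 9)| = 5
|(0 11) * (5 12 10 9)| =|(0 11)(5 12 10 9)| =4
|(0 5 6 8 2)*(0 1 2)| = 4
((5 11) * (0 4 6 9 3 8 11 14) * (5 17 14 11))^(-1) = ((0 4 6 9 3 8 5 11 17 14))^(-1) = (0 14 17 11 5 8 3 9 6 4)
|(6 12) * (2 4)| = |(2 4)(6 12)| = 2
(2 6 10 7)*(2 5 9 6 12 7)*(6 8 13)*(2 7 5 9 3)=[0, 1, 12, 2, 4, 3, 10, 9, 13, 8, 7, 11, 5, 6]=(2 12 5 3)(6 10 7 9 8 13)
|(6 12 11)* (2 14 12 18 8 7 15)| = 9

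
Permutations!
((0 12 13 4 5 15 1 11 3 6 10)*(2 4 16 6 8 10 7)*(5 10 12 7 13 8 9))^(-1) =((0 7 2 4 10)(1 11 3 9 5 15)(6 13 16)(8 12))^(-1) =(0 10 4 2 7)(1 15 5 9 3 11)(6 16 13)(8 12)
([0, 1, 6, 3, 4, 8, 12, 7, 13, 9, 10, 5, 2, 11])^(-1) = (2 12 6)(5 11 13 8)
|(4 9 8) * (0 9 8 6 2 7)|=|(0 9 6 2 7)(4 8)|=10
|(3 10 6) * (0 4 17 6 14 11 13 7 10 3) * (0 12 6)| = |(0 4 17)(6 12)(7 10 14 11 13)| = 30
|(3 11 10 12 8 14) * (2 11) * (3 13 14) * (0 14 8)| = |(0 14 13 8 3 2 11 10 12)| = 9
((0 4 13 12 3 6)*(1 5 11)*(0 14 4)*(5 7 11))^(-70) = ((1 7 11)(3 6 14 4 13 12))^(-70) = (1 11 7)(3 14 13)(4 12 6)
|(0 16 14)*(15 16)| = 4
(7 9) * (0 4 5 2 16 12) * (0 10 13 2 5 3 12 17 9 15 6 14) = [4, 1, 16, 12, 3, 5, 14, 15, 8, 7, 13, 11, 10, 2, 0, 6, 17, 9] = (0 4 3 12 10 13 2 16 17 9 7 15 6 14)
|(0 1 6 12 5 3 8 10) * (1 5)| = 15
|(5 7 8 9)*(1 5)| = |(1 5 7 8 9)| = 5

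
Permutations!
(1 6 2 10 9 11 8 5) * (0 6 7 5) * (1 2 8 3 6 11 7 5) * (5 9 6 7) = [11, 9, 10, 7, 4, 2, 8, 1, 0, 5, 6, 3] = (0 11 3 7 1 9 5 2 10 6 8)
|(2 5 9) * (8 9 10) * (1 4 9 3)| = 8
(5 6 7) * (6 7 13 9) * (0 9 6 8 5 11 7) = (0 9 8 5)(6 13)(7 11) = [9, 1, 2, 3, 4, 0, 13, 11, 5, 8, 10, 7, 12, 6]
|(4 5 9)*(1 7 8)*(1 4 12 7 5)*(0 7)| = 8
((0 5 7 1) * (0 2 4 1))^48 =(7)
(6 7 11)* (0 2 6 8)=(0 2 6 7 11 8)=[2, 1, 6, 3, 4, 5, 7, 11, 0, 9, 10, 8]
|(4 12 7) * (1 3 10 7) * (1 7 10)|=|(1 3)(4 12 7)|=6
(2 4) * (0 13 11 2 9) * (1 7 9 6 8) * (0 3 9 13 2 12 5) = (0 2 4 6 8 1 7 13 11 12 5)(3 9) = [2, 7, 4, 9, 6, 0, 8, 13, 1, 3, 10, 12, 5, 11]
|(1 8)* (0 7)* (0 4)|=|(0 7 4)(1 8)|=6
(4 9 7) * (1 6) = (1 6)(4 9 7) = [0, 6, 2, 3, 9, 5, 1, 4, 8, 7]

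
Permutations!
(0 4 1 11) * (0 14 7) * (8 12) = (0 4 1 11 14 7)(8 12) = [4, 11, 2, 3, 1, 5, 6, 0, 12, 9, 10, 14, 8, 13, 7]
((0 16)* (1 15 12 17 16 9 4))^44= (0 15)(1 16)(4 17)(9 12)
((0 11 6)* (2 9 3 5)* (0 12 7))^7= ((0 11 6 12 7)(2 9 3 5))^7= (0 6 7 11 12)(2 5 3 9)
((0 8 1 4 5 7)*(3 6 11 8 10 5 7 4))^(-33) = ((0 10 5 4 7)(1 3 6 11 8))^(-33) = (0 5 7 10 4)(1 6 8 3 11)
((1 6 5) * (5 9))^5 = (1 6 9 5)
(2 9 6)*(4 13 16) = (2 9 6)(4 13 16) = [0, 1, 9, 3, 13, 5, 2, 7, 8, 6, 10, 11, 12, 16, 14, 15, 4]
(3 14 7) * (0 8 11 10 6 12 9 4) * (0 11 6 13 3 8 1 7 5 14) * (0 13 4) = (0 1 7 8 6 12 9)(3 13)(4 11 10)(5 14) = [1, 7, 2, 13, 11, 14, 12, 8, 6, 0, 4, 10, 9, 3, 5]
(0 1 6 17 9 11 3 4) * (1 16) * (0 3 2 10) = (0 16 1 6 17 9 11 2 10)(3 4) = [16, 6, 10, 4, 3, 5, 17, 7, 8, 11, 0, 2, 12, 13, 14, 15, 1, 9]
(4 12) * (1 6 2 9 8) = (1 6 2 9 8)(4 12) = [0, 6, 9, 3, 12, 5, 2, 7, 1, 8, 10, 11, 4]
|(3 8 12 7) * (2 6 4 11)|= 4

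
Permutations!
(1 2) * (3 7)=[0, 2, 1, 7, 4, 5, 6, 3]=(1 2)(3 7)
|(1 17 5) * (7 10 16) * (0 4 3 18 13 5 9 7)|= 12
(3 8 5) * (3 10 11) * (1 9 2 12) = (1 9 2 12)(3 8 5 10 11) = [0, 9, 12, 8, 4, 10, 6, 7, 5, 2, 11, 3, 1]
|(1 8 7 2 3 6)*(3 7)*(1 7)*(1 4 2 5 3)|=|(1 8)(2 4)(3 6 7 5)|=4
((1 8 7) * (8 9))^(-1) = ((1 9 8 7))^(-1) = (1 7 8 9)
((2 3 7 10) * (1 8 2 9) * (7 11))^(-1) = ((1 8 2 3 11 7 10 9))^(-1) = (1 9 10 7 11 3 2 8)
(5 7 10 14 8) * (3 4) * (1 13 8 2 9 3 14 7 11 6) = (1 13 8 5 11 6)(2 9 3 4 14)(7 10) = [0, 13, 9, 4, 14, 11, 1, 10, 5, 3, 7, 6, 12, 8, 2]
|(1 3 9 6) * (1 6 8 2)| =|(1 3 9 8 2)| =5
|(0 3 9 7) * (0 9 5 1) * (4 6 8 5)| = 14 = |(0 3 4 6 8 5 1)(7 9)|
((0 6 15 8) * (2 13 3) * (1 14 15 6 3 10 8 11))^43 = ((0 3 2 13 10 8)(1 14 15 11))^43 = (0 3 2 13 10 8)(1 11 15 14)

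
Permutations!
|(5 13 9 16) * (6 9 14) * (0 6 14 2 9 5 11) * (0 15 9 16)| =|(0 6 5 13 2 16 11 15 9)| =9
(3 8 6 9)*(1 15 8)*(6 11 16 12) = (1 15 8 11 16 12 6 9 3) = [0, 15, 2, 1, 4, 5, 9, 7, 11, 3, 10, 16, 6, 13, 14, 8, 12]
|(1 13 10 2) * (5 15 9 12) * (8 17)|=|(1 13 10 2)(5 15 9 12)(8 17)|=4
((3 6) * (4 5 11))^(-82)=(4 11 5)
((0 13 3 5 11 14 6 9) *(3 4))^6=((0 13 4 3 5 11 14 6 9))^6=(0 14 3)(4 9 11)(5 13 6)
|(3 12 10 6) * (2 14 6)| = 6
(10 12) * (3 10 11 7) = [0, 1, 2, 10, 4, 5, 6, 3, 8, 9, 12, 7, 11] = (3 10 12 11 7)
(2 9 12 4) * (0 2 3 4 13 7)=(0 2 9 12 13 7)(3 4)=[2, 1, 9, 4, 3, 5, 6, 0, 8, 12, 10, 11, 13, 7]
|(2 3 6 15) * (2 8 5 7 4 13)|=9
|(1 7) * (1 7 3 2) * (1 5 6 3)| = |(7)(2 5 6 3)| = 4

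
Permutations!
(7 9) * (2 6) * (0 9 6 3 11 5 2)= (0 9 7 6)(2 3 11 5)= [9, 1, 3, 11, 4, 2, 0, 6, 8, 7, 10, 5]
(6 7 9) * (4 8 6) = (4 8 6 7 9) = [0, 1, 2, 3, 8, 5, 7, 9, 6, 4]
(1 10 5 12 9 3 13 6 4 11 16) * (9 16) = (1 10 5 12 16)(3 13 6 4 11 9) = [0, 10, 2, 13, 11, 12, 4, 7, 8, 3, 5, 9, 16, 6, 14, 15, 1]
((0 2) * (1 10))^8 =((0 2)(1 10))^8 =(10)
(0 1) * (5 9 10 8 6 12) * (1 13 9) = (0 13 9 10 8 6 12 5 1) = [13, 0, 2, 3, 4, 1, 12, 7, 6, 10, 8, 11, 5, 9]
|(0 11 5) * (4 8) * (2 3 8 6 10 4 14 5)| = |(0 11 2 3 8 14 5)(4 6 10)| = 21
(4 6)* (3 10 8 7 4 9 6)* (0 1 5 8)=(0 1 5 8 7 4 3 10)(6 9)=[1, 5, 2, 10, 3, 8, 9, 4, 7, 6, 0]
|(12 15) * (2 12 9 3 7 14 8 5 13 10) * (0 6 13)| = 13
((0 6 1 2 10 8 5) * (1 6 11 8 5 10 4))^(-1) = (0 5 10 8 11)(1 4 2)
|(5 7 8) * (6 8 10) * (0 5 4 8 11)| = |(0 5 7 10 6 11)(4 8)| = 6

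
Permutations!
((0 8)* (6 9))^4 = (9) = ((0 8)(6 9))^4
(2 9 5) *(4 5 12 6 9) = (2 4 5)(6 9 12) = [0, 1, 4, 3, 5, 2, 9, 7, 8, 12, 10, 11, 6]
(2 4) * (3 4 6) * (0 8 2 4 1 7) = (0 8 2 6 3 1 7) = [8, 7, 6, 1, 4, 5, 3, 0, 2]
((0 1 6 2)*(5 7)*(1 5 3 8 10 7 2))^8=(10)(0 2 5)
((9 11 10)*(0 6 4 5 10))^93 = (0 4 10 11 6 5 9)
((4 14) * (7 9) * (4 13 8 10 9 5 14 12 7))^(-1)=(4 9 10 8 13 14 5 7 12)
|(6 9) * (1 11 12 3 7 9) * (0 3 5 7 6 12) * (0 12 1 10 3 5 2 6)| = |(0 5 7 9 1 11 12 2 6 10 3)| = 11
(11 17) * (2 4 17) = [0, 1, 4, 3, 17, 5, 6, 7, 8, 9, 10, 2, 12, 13, 14, 15, 16, 11] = (2 4 17 11)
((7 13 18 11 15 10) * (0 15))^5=((0 15 10 7 13 18 11))^5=(0 18 7 15 11 13 10)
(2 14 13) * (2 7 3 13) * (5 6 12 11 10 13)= [0, 1, 14, 5, 4, 6, 12, 3, 8, 9, 13, 10, 11, 7, 2]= (2 14)(3 5 6 12 11 10 13 7)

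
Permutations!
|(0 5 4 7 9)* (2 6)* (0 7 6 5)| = |(2 5 4 6)(7 9)| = 4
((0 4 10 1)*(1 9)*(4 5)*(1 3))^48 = (0 1 3 9 10 4 5)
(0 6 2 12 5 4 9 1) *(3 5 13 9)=(0 6 2 12 13 9 1)(3 5 4)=[6, 0, 12, 5, 3, 4, 2, 7, 8, 1, 10, 11, 13, 9]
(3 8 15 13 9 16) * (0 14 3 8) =(0 14 3)(8 15 13 9 16) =[14, 1, 2, 0, 4, 5, 6, 7, 15, 16, 10, 11, 12, 9, 3, 13, 8]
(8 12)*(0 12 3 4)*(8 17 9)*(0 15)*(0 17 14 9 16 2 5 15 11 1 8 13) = (0 12 14 9 13)(1 8 3 4 11)(2 5 15 17 16) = [12, 8, 5, 4, 11, 15, 6, 7, 3, 13, 10, 1, 14, 0, 9, 17, 2, 16]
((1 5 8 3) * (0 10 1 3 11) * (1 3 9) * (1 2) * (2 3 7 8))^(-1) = (0 11 8 7 10)(1 2 5)(3 9)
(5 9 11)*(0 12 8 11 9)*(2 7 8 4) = (0 12 4 2 7 8 11 5) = [12, 1, 7, 3, 2, 0, 6, 8, 11, 9, 10, 5, 4]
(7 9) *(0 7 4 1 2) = (0 7 9 4 1 2) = [7, 2, 0, 3, 1, 5, 6, 9, 8, 4]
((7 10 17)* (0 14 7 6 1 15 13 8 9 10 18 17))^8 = (0 13 17)(1 7 9)(6 14 8)(10 15 18)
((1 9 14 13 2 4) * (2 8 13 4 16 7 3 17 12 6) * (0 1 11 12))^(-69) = (0 16 11 1 7 12 9 3 6 14 17 2 4)(8 13)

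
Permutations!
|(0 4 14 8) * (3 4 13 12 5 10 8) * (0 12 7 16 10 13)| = 21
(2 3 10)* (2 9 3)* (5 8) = (3 10 9)(5 8) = [0, 1, 2, 10, 4, 8, 6, 7, 5, 3, 9]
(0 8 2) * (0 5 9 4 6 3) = [8, 1, 5, 0, 6, 9, 3, 7, 2, 4] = (0 8 2 5 9 4 6 3)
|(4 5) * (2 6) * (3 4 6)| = 5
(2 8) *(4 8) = (2 4 8) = [0, 1, 4, 3, 8, 5, 6, 7, 2]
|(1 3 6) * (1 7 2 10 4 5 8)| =9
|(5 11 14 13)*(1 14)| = 5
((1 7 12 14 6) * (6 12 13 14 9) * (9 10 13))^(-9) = (1 6 9 7)(10 12 14 13)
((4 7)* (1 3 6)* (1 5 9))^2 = (1 6 9 3 5)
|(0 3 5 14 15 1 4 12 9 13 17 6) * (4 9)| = 10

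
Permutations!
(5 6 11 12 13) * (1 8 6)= (1 8 6 11 12 13 5)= [0, 8, 2, 3, 4, 1, 11, 7, 6, 9, 10, 12, 13, 5]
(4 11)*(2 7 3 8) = (2 7 3 8)(4 11) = [0, 1, 7, 8, 11, 5, 6, 3, 2, 9, 10, 4]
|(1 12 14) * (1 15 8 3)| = |(1 12 14 15 8 3)| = 6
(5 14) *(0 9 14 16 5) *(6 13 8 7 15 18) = [9, 1, 2, 3, 4, 16, 13, 15, 7, 14, 10, 11, 12, 8, 0, 18, 5, 17, 6] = (0 9 14)(5 16)(6 13 8 7 15 18)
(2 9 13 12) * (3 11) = [0, 1, 9, 11, 4, 5, 6, 7, 8, 13, 10, 3, 2, 12] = (2 9 13 12)(3 11)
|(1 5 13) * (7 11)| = |(1 5 13)(7 11)| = 6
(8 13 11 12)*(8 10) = (8 13 11 12 10) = [0, 1, 2, 3, 4, 5, 6, 7, 13, 9, 8, 12, 10, 11]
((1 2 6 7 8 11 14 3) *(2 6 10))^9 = ((1 6 7 8 11 14 3)(2 10))^9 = (1 7 11 3 6 8 14)(2 10)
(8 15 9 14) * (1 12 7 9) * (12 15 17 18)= [0, 15, 2, 3, 4, 5, 6, 9, 17, 14, 10, 11, 7, 13, 8, 1, 16, 18, 12]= (1 15)(7 9 14 8 17 18 12)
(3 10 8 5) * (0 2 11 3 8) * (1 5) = [2, 5, 11, 10, 4, 8, 6, 7, 1, 9, 0, 3] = (0 2 11 3 10)(1 5 8)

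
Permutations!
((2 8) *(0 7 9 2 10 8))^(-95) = (0 7 9 2)(8 10)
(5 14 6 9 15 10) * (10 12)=[0, 1, 2, 3, 4, 14, 9, 7, 8, 15, 5, 11, 10, 13, 6, 12]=(5 14 6 9 15 12 10)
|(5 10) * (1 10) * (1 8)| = 4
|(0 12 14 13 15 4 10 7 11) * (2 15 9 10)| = 24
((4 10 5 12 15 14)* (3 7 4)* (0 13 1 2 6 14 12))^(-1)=((0 13 1 2 6 14 3 7 4 10 5)(12 15))^(-1)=(0 5 10 4 7 3 14 6 2 1 13)(12 15)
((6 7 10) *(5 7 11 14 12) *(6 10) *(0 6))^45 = (0 14 7 11 5 6 12)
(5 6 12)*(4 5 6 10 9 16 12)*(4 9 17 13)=(4 5 10 17 13)(6 9 16 12)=[0, 1, 2, 3, 5, 10, 9, 7, 8, 16, 17, 11, 6, 4, 14, 15, 12, 13]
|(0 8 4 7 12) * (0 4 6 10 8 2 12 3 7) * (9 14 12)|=6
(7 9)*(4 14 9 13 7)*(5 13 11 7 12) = (4 14 9)(5 13 12)(7 11) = [0, 1, 2, 3, 14, 13, 6, 11, 8, 4, 10, 7, 5, 12, 9]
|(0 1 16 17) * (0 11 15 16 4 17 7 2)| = |(0 1 4 17 11 15 16 7 2)| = 9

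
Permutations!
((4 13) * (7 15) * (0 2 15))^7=(0 7 15 2)(4 13)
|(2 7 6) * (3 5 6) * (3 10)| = 6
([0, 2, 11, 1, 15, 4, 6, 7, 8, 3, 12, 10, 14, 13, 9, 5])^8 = [0, 1, 2, 3, 5, 15, 6, 7, 8, 9, 10, 11, 12, 13, 14, 4]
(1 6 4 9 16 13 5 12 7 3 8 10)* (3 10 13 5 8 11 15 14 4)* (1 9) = (1 6 3 11 15 14 4)(5 12 7 10 9 16)(8 13) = [0, 6, 2, 11, 1, 12, 3, 10, 13, 16, 9, 15, 7, 8, 4, 14, 5]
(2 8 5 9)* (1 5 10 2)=(1 5 9)(2 8 10)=[0, 5, 8, 3, 4, 9, 6, 7, 10, 1, 2]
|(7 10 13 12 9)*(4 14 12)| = |(4 14 12 9 7 10 13)| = 7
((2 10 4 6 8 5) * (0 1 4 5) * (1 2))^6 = (0 6 1 10)(2 8 4 5)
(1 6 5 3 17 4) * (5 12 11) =(1 6 12 11 5 3 17 4) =[0, 6, 2, 17, 1, 3, 12, 7, 8, 9, 10, 5, 11, 13, 14, 15, 16, 4]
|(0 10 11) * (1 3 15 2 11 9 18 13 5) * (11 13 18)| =|(18)(0 10 9 11)(1 3 15 2 13 5)| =12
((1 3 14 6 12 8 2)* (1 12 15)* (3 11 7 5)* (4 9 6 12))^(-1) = (1 15 6 9 4 2 8 12 14 3 5 7 11)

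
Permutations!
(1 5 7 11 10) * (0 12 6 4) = (0 12 6 4)(1 5 7 11 10) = [12, 5, 2, 3, 0, 7, 4, 11, 8, 9, 1, 10, 6]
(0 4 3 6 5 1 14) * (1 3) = (0 4 1 14)(3 6 5) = [4, 14, 2, 6, 1, 3, 5, 7, 8, 9, 10, 11, 12, 13, 0]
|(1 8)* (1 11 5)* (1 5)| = 3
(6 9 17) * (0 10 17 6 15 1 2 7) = (0 10 17 15 1 2 7)(6 9) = [10, 2, 7, 3, 4, 5, 9, 0, 8, 6, 17, 11, 12, 13, 14, 1, 16, 15]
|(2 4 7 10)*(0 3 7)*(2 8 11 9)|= 9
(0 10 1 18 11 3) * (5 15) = [10, 18, 2, 0, 4, 15, 6, 7, 8, 9, 1, 3, 12, 13, 14, 5, 16, 17, 11] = (0 10 1 18 11 3)(5 15)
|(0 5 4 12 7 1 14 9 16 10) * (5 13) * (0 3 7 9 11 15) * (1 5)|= |(0 13 1 14 11 15)(3 7 5 4 12 9 16 10)|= 24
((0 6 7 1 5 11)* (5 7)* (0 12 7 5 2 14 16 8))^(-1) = ((0 6 2 14 16 8)(1 5 11 12 7))^(-1) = (0 8 16 14 2 6)(1 7 12 11 5)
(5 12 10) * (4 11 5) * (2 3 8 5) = (2 3 8 5 12 10 4 11) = [0, 1, 3, 8, 11, 12, 6, 7, 5, 9, 4, 2, 10]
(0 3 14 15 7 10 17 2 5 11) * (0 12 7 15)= (0 3 14)(2 5 11 12 7 10 17)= [3, 1, 5, 14, 4, 11, 6, 10, 8, 9, 17, 12, 7, 13, 0, 15, 16, 2]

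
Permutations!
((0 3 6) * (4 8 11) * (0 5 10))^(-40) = (4 11 8) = ((0 3 6 5 10)(4 8 11))^(-40)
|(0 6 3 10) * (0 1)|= 5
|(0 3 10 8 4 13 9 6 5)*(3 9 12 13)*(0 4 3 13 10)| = 10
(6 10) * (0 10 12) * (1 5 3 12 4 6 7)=(0 10 7 1 5 3 12)(4 6)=[10, 5, 2, 12, 6, 3, 4, 1, 8, 9, 7, 11, 0]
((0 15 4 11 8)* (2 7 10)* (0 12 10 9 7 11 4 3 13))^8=(15)(2 12 11 10 8)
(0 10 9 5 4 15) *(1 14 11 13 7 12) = (0 10 9 5 4 15)(1 14 11 13 7 12) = [10, 14, 2, 3, 15, 4, 6, 12, 8, 5, 9, 13, 1, 7, 11, 0]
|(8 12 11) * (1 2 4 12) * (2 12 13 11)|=7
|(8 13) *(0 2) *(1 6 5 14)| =4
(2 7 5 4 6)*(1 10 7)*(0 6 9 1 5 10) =(0 6 2 5 4 9 1)(7 10) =[6, 0, 5, 3, 9, 4, 2, 10, 8, 1, 7]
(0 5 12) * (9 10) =[5, 1, 2, 3, 4, 12, 6, 7, 8, 10, 9, 11, 0] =(0 5 12)(9 10)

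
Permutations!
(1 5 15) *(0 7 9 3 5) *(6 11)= (0 7 9 3 5 15 1)(6 11)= [7, 0, 2, 5, 4, 15, 11, 9, 8, 3, 10, 6, 12, 13, 14, 1]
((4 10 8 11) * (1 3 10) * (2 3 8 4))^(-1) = ((1 8 11 2 3 10 4))^(-1) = (1 4 10 3 2 11 8)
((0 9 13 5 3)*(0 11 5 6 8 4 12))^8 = ((0 9 13 6 8 4 12)(3 11 5))^8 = (0 9 13 6 8 4 12)(3 5 11)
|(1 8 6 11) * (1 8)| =3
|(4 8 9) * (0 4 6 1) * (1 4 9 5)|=7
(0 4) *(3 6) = (0 4)(3 6) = [4, 1, 2, 6, 0, 5, 3]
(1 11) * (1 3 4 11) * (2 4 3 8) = [0, 1, 4, 3, 11, 5, 6, 7, 2, 9, 10, 8] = (2 4 11 8)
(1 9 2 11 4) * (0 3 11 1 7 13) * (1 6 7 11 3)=(0 1 9 2 6 7 13)(4 11)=[1, 9, 6, 3, 11, 5, 7, 13, 8, 2, 10, 4, 12, 0]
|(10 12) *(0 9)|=|(0 9)(10 12)|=2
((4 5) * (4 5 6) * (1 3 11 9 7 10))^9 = ((1 3 11 9 7 10)(4 6))^9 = (1 9)(3 7)(4 6)(10 11)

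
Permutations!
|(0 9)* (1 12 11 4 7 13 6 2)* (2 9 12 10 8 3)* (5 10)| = 24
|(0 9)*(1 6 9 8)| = 5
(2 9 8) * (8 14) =(2 9 14 8) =[0, 1, 9, 3, 4, 5, 6, 7, 2, 14, 10, 11, 12, 13, 8]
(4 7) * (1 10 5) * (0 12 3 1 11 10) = [12, 0, 2, 1, 7, 11, 6, 4, 8, 9, 5, 10, 3] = (0 12 3 1)(4 7)(5 11 10)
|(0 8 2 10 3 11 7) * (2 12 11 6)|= 20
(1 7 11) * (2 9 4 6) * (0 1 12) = [1, 7, 9, 3, 6, 5, 2, 11, 8, 4, 10, 12, 0] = (0 1 7 11 12)(2 9 4 6)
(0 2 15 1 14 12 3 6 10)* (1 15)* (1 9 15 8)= (0 2 9 15 8 1 14 12 3 6 10)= [2, 14, 9, 6, 4, 5, 10, 7, 1, 15, 0, 11, 3, 13, 12, 8]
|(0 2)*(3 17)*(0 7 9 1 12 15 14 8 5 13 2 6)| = |(0 6)(1 12 15 14 8 5 13 2 7 9)(3 17)| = 10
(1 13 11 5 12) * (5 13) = (1 5 12)(11 13) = [0, 5, 2, 3, 4, 12, 6, 7, 8, 9, 10, 13, 1, 11]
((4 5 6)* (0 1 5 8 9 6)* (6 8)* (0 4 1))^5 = ((1 5 4 6)(8 9))^5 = (1 5 4 6)(8 9)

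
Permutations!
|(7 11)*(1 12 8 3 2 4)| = 6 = |(1 12 8 3 2 4)(7 11)|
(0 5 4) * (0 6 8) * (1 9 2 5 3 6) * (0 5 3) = (1 9 2 3 6 8 5 4) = [0, 9, 3, 6, 1, 4, 8, 7, 5, 2]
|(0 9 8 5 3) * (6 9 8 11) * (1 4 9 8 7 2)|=11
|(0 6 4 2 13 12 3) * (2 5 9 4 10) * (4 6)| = |(0 4 5 9 6 10 2 13 12 3)| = 10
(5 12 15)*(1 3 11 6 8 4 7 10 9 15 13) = (1 3 11 6 8 4 7 10 9 15 5 12 13) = [0, 3, 2, 11, 7, 12, 8, 10, 4, 15, 9, 6, 13, 1, 14, 5]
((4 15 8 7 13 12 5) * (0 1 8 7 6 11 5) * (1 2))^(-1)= ((0 2 1 8 6 11 5 4 15 7 13 12))^(-1)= (0 12 13 7 15 4 5 11 6 8 1 2)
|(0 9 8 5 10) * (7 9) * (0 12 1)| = |(0 7 9 8 5 10 12 1)| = 8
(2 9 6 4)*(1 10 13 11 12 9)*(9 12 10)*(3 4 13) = [0, 9, 1, 4, 2, 5, 13, 7, 8, 6, 3, 10, 12, 11] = (1 9 6 13 11 10 3 4 2)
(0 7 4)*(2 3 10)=(0 7 4)(2 3 10)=[7, 1, 3, 10, 0, 5, 6, 4, 8, 9, 2]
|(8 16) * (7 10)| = 2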